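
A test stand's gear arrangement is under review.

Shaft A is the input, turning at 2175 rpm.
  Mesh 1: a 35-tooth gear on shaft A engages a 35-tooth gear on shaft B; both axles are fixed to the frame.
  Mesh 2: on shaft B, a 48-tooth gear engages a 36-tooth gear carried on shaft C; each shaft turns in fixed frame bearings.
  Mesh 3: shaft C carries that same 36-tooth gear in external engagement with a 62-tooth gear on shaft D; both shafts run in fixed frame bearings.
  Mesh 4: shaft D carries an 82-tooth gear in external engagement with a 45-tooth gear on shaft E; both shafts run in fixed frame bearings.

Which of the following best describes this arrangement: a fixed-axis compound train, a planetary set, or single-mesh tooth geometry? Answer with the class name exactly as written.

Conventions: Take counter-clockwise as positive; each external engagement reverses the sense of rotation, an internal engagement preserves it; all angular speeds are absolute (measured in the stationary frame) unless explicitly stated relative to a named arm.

fixed-axis compound train

4-mesh fixed-axis compound train (all bearings frame-fixed)
classification: fixed-axis compound train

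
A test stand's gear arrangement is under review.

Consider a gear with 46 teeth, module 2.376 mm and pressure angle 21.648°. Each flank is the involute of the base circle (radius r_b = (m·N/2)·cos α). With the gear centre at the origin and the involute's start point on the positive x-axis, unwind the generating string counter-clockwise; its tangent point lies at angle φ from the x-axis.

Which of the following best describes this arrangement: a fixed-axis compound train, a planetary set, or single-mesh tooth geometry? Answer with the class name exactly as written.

class = single-mesh tooth geometry [base-circle involute, m = 2.376, 46T]
classification: single-mesh tooth geometry

single-mesh tooth geometry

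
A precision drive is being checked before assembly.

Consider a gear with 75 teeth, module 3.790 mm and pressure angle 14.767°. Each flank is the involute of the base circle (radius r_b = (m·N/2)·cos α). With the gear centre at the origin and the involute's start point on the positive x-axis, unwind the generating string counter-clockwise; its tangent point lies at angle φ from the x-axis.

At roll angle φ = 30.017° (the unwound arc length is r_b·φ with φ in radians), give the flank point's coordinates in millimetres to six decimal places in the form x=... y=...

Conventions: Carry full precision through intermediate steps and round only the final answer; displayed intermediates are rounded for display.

x=155.016201 y=6.408100

class = single-mesh tooth geometry [base-circle involute, m = 3.790, 75T]
pitch radius r_p = m·N/2 = 3.790·75/2 = 142.125000
base radius r_b = r_p·cos α = 142.125000·cos 14.767° = 137.430662
roll angle φ = 30.017° = 0.52389548 rad
x = r_b·(cos φ + φ·sin φ) = 155.016201
y = r_b·(sin φ − φ·cos φ) = 6.408100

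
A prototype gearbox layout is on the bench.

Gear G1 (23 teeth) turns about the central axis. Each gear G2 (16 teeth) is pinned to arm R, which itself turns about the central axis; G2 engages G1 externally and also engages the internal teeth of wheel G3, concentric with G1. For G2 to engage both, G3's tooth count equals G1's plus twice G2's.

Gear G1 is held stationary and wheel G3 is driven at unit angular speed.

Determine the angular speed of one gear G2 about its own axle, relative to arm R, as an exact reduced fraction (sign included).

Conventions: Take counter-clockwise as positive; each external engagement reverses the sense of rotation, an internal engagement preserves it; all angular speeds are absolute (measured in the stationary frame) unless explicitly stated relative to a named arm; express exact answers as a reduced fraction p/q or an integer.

planetary set (23T centre, 16T on arm, 55T internal) — Willis relation
ring teeth: 23 + 2·16 = 55
23(ω_sun−ω_arm) = −55(ω_ring−ω_arm),  ω_sun = 0, ω_ring = 1
23(0−ω_arm) = −55(1−ω_arm)  ⇒  78·ω_arm = 55  ⇒  ω_arm = 55/78
sun–planet mesh: 23·(0−55/78) = −16·(ω_p−ω_arm)  ⇒  ω_p−ω_arm = 1265/1248
exact speed ratio = 1265/1248

1265/1248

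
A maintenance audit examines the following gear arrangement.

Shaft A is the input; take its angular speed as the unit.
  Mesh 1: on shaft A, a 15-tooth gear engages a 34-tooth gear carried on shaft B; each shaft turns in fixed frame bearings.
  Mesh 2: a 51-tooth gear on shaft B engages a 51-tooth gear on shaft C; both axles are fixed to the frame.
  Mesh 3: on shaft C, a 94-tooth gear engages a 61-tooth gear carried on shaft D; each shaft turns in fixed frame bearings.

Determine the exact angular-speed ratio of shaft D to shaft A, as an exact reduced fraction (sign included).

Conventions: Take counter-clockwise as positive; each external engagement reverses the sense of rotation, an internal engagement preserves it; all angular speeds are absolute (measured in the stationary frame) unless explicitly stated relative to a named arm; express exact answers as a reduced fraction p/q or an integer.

-705/1037

class = fixed-axis compound train [3 meshes; 3 ratios multiply, 3 sense flips]
mesh 1 [15T→34T]: running ratio 15/34, sense −
mesh 2 [51T→51T]: running ratio 15/34, sense +
mesh 3 [94T→61T]: running ratio 705/1037, sense −
ω_out/ω_in = -705/1037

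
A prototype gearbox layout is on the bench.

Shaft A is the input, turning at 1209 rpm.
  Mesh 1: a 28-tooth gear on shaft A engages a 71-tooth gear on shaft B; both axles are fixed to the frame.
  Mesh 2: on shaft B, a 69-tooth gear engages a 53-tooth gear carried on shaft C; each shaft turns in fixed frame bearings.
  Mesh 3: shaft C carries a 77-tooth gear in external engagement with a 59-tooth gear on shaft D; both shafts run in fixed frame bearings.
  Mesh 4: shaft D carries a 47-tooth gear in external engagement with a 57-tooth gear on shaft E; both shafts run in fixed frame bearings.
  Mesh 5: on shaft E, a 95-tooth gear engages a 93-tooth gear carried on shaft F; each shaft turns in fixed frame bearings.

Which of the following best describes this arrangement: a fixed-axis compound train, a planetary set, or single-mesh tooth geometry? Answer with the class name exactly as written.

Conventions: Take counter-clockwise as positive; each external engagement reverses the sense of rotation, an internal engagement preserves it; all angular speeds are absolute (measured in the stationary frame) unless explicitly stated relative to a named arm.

class = fixed-axis compound train [5 meshes; 5 ratios multiply, 5 sense flips]
classification: fixed-axis compound train

fixed-axis compound train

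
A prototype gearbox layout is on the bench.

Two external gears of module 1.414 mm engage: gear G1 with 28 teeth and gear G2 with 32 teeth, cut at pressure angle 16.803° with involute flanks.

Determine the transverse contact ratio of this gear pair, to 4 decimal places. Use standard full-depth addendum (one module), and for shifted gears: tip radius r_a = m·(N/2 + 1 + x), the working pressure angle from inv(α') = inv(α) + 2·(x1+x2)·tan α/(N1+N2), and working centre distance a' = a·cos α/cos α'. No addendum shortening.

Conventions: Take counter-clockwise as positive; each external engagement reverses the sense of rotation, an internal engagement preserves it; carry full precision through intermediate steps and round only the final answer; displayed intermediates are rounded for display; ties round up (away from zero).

1.8086

single-mesh involute tooth geometry (28T engaging 32T at module 1.414)
base radii: r_b1 = 18.950797, r_b2 = 21.658054
tip radii: r_a1 = 21.210000, r_a2 = 24.038000
no profile shift: α' = α, a' = a
action lengths: √(r_a1²−r_b1²) = 9.525302, √(r_a2²−r_b2²) = 10.428526
base pitch p_b = π·m·cos α = 4.252549
CR = (9.525302 + 10.428526 − 42.420000·sin 16.80300°)/4.252549 = 1.808556
contact ratio ≈ 1.8086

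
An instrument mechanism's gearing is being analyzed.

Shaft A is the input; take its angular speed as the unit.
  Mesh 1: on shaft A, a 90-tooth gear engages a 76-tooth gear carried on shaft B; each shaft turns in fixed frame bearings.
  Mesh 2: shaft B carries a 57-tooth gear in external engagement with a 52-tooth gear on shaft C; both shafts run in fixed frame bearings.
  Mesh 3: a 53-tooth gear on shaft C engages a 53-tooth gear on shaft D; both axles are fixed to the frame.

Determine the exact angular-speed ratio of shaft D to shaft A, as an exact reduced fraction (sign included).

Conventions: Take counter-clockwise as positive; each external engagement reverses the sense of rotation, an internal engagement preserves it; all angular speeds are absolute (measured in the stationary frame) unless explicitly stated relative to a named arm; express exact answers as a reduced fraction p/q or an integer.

-135/104

class = fixed-axis compound train [3 meshes; 3 ratios multiply, 3 sense flips]
mesh 1 [90T→76T]: running ratio 45/38, sense −
mesh 2 [57T→52T]: running ratio 135/104, sense +
mesh 3 [53T→53T]: running ratio 135/104, sense −
ω_out/ω_in = -135/104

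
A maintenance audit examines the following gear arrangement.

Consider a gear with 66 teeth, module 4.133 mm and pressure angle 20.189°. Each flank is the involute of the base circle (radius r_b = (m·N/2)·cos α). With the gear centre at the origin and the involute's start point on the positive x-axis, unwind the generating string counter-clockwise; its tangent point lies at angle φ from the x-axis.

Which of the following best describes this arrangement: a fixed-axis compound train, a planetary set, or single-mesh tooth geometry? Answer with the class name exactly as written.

single-mesh involute tooth geometry (66T wheel at module 4.133)
classification: single-mesh tooth geometry

single-mesh tooth geometry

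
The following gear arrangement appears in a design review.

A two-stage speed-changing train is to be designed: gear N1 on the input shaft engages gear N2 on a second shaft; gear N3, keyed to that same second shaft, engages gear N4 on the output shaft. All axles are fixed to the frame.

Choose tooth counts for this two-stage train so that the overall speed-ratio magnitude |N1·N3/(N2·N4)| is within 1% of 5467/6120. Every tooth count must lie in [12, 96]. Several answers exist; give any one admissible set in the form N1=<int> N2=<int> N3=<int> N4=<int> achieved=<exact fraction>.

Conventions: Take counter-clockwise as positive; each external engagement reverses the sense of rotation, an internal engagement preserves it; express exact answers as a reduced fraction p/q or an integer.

class = fixed-axis compound train [2-stage, 5467/6120 wanted]
target = 5467/6120 in lowest terms: an exact hit needs N1·N3 = k·5467 and N2·N4 = k·6120 for one integer k, every count in [12, 96]; additionally prefer no 1:1 stage (N1 ≠ N2, N3 ≠ N4)
k = 1: N1·N3 = 5467 = 71·77, N2·N4 = 6120 = 68·90
achieved = 71·77/(68·90) = 5467/6120; |achieved − target| = 0 ≤ 5467/612000 ✓

N1=71 N2=68 N3=77 N4=90 achieved=5467/6120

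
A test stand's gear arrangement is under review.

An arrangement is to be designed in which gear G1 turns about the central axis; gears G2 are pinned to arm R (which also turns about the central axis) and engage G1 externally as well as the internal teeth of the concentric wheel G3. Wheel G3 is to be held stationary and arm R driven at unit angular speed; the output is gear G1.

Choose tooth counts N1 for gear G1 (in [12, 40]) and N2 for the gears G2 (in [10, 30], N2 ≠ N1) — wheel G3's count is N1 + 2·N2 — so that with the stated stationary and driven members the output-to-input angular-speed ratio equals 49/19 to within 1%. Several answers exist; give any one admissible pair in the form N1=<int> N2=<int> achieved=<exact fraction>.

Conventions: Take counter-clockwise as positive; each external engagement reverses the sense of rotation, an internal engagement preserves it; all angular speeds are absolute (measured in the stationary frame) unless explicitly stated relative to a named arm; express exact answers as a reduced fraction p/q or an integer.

N1=38 N2=11 achieved=49/19

design class (target 49/19): planetary set
Willis with ω_ring = 0: ω_sun/ω_arm = (N1+N3)/N1; set equal to 49/19  ⇒  N3/N1 = 49/19 − 1 = 30/19
N3 = N1 + 2·N2  ⇒  N2/N1 = (N3/N1 − 1)/2 = (30/19 − 1)/2 = 11/38
smallest multiple with N1 ≥ 12 and N2 ≥ 10: k = 1  ⇒  N1 = 1·38 = 38, N2 = 1·11 = 11 (N1 ≤ 40, N2 ≤ 30, N2 ≠ N1 ✓), N3 = 38 + 2·11 = 60
check: (N1+N3)/N1 with N1 = 38, N3 = 60 gives 49/19; |achieved − target| = 0 ≤ 49/1900 ✓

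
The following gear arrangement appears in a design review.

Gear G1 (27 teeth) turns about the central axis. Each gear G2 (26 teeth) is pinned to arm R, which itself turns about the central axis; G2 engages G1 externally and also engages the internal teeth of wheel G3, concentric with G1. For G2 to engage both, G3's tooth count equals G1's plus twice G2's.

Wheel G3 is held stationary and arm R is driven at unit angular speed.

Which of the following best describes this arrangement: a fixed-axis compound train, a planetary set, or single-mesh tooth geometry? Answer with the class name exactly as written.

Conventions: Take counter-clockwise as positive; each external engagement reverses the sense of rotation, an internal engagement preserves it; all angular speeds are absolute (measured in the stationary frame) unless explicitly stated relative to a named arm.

planetary set

class = planetary set [G3 = 27+2·26 = 79; Willis about the carrier]
classification: planetary set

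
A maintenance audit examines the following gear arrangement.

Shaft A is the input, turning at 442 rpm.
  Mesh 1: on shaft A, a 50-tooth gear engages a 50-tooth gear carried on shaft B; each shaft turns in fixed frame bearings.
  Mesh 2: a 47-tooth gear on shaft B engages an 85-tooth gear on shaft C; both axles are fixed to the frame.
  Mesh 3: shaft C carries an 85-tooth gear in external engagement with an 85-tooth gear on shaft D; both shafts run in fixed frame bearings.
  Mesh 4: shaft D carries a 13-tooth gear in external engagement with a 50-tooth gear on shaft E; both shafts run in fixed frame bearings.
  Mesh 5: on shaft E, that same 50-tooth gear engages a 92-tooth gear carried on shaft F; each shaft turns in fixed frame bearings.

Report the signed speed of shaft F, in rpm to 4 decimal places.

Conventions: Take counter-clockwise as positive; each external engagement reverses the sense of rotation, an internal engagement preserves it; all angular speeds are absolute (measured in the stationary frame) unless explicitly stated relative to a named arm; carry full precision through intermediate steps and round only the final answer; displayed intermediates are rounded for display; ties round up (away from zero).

recognized (6 fixed axles, 5 meshes): fixed-axis compound train
mesh 1 [50T→50T]: ω = 442.0000×50/50 = 442.0000 rpm, sense flips to −
mesh 2 [47T→85T]: ω = 442.0000×47/85 = 244.4000 rpm, sense flips to +
mesh 3 [85T→85T]: ω = 244.4000×85/85 = 244.4000 rpm, sense flips to −
mesh 4 [13T→50T]: ω = 244.4000×13/50 = 63.5440 rpm, sense flips to +
mesh 5 [50T→92T]: ω = 63.5440×50/92 = 34.5348 rpm, sense flips to −
signed output speed = -34.5348 rpm

-34.5348 rpm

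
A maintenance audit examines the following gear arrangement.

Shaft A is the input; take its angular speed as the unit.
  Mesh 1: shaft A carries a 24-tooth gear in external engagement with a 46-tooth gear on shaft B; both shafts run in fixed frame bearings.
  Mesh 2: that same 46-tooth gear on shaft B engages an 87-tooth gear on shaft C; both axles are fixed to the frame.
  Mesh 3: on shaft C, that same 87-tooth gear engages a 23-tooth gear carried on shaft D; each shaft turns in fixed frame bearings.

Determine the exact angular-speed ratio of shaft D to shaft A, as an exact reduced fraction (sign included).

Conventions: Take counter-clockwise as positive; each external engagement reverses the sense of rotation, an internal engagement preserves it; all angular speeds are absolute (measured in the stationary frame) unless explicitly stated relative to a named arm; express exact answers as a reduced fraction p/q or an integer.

class = fixed-axis compound train [3 meshes; 3 ratios multiply, 3 sense flips]
mesh 1 [24T→46T]: running ratio 12/23, sense −
mesh 2 [46T→87T]: running ratio 8/29, sense +
mesh 3 [87T→23T]: running ratio 24/23, sense −
ω_out/ω_in = -24/23

-24/23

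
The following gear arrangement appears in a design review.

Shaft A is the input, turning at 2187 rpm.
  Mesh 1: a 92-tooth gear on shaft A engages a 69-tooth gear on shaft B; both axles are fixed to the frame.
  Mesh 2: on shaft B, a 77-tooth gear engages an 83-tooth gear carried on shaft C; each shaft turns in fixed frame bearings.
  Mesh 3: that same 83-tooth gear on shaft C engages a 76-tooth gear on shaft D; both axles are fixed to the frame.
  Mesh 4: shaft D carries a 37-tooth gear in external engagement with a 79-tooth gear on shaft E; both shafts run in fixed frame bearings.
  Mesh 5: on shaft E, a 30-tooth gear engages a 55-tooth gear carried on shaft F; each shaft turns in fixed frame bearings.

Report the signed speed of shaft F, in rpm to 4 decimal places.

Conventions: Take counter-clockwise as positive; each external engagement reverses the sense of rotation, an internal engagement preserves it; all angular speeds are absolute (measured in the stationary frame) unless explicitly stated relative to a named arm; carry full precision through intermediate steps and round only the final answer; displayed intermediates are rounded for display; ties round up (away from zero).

recognized (6 fixed axles, 5 meshes): fixed-axis compound train
mesh 1 [92T→69T]: ω = 2187.0000×92/69 = 2916.0000 rpm, sense flips to −
mesh 2 [77T→83T]: ω = 2916.0000×77/83 = 2705.2048 rpm, sense flips to +
mesh 3 [83T→76T]: ω = 2705.2048×83/76 = 2954.3684 rpm, sense flips to −
mesh 4 [37T→79T]: ω = 2954.3684×37/79 = 1383.6915 rpm, sense flips to +
mesh 5 [30T→55T]: ω = 1383.6915×30/55 = 754.7408 rpm, sense flips to −
signed output speed = -754.7408 rpm

-754.7408 rpm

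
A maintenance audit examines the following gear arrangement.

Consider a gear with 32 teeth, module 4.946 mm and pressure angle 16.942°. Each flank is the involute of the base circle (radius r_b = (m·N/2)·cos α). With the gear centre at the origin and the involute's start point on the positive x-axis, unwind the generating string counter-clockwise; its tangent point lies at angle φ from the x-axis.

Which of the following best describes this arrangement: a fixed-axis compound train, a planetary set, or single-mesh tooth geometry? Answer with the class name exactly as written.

single-mesh tooth geometry

topology: single-mesh involute geometry — m = 4.946, N = 32
classification: single-mesh tooth geometry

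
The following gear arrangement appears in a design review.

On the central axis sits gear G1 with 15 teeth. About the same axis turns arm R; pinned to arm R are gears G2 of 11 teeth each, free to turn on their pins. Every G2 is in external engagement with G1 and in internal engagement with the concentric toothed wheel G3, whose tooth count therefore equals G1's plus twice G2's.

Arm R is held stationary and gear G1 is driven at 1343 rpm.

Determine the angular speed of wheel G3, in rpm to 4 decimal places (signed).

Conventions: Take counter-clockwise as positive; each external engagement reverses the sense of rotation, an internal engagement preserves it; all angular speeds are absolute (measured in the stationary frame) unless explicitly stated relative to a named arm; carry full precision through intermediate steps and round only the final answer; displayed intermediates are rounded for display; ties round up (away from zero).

-544.4595 rpm

class = planetary set [G3 = 15+2·11 = 37; Willis about the carrier]
normalise by the input: solve with ω_sun = 1, then scale by 1343 rpm
ring teeth: 15 + 2·11 = 37
15(ω_sun−ω_arm) = −37(ω_ring−ω_arm),  ω_arm = 0, ω_sun = 1
ω_ring = 0 − (15/37)(1−0) = -15/37
scale: ω_ring = -15/37 × 1343 rpm = -544.4595 rpm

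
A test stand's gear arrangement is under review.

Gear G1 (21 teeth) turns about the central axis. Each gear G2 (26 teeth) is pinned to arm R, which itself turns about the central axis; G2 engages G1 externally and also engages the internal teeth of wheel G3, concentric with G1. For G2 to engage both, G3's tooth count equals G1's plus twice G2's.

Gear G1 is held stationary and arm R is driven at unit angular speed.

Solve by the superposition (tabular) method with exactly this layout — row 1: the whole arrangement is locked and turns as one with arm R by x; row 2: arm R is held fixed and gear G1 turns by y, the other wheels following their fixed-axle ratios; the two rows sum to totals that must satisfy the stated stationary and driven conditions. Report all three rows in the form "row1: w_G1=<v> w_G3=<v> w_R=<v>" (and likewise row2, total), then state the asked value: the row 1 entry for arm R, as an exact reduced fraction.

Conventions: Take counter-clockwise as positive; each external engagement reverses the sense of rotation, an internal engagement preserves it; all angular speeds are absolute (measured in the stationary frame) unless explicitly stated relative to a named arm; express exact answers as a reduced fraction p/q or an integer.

class = planetary set [G3 = 21+2·26 = 73; Willis about the carrier]
row 1 (train locked, turned with arm): all members turn x
superposition row 2 [arm held]: sun y, ring −(21/73)·y, arm 0
boundary: total ω_sun = x + y = 0 and total ω_arm = x = 1  ⇒  y = -1, x = 1
row 2 ring = −(21/73)·(-1) = 21/73
totals (row 1 + row 2): sun 1 + (-1) = 0, ring 1 + 21/73 = 94/73, arm 1 + 0 = 1
asked cell (row1, arm) = 1

row1: w_G1=1 w_G3=1 w_R=1
row2: w_G1=-1 w_G3=21/73 w_R=0
total: w_G1=0 w_G3=94/73 w_R=1
asked value: 1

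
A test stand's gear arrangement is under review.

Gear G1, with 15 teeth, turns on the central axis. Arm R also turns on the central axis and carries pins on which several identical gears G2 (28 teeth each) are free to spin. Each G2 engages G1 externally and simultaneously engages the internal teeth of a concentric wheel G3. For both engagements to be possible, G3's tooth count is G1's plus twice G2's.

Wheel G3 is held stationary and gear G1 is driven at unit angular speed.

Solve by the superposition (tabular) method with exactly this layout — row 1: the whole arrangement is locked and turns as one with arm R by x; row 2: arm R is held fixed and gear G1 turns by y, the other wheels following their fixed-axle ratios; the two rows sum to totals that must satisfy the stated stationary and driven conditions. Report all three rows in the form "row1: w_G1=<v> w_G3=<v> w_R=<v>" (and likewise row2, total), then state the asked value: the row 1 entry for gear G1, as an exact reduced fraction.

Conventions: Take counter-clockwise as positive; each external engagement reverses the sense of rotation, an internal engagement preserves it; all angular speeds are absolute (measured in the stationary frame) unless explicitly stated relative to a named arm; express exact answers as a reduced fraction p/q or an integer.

row1: w_G1=15/86 w_G3=15/86 w_R=15/86
row2: w_G1=71/86 w_G3=-15/86 w_R=0
total: w_G1=1 w_G3=0 w_R=15/86
asked value: 15/86

planetary set (15T centre, 28T on arm, 71T internal) — Willis relation
row 1: whole set turns with the arm by x
superposition row 2 [arm held]: sun y, ring −(15/71)·y, arm 0
boundary: total ω_ring = x − (15/71)·y = 0 and total ω_sun = x + y = 1  ⇒  y = 71/86, x = 15/86
row 2 ring = −(15/71)·71/86 = -15/86
totals (row 1 + row 2): sun 15/86 + 71/86 = 1, ring 15/86 + (-15/86) = 0, arm 15/86 + 0 = 15/86
asked cell (row1, sun) = 15/86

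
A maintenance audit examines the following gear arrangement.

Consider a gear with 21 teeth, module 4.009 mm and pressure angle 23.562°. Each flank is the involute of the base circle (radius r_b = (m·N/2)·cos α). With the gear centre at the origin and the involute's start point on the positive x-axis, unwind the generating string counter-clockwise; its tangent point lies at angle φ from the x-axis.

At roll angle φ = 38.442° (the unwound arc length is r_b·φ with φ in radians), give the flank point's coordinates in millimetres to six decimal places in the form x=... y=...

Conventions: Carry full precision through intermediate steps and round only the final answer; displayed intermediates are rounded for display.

x=46.316500 y=3.712527

recognized (one wheel, involute flank): single-mesh tooth geometry, m = 4.009, N = 21
pitch radius r_p = m·N/2 = 4.009·21/2 = 42.094500
base radius r_b = r_p·cos α = 42.094500·cos 23.562° = 38.584999
roll angle φ = 38.442° = 0.67093947 rad
x = r_b·(cos φ + φ·sin φ) = 46.316500
y = r_b·(sin φ − φ·cos φ) = 3.712527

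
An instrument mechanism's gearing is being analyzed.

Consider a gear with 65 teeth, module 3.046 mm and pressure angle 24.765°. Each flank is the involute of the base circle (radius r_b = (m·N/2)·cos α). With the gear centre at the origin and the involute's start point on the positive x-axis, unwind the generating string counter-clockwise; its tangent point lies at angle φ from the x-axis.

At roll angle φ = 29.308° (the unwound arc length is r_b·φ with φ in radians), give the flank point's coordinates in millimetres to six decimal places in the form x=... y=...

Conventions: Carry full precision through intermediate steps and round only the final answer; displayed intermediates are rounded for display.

topology: single-mesh involute geometry — m = 3.046, N = 65
pitch radius r_p = m·N/2 = 3.046·65/2 = 98.995000
base radius r_b = r_p·cos α = 98.995000·cos 24.765° = 89.890780
roll angle φ = 29.308° = 0.51152110 rad
x = r_b·(cos φ + φ·sin φ) = 100.892752
y = r_b·(sin φ − φ·cos φ) = 3.906414

x=100.892752 y=3.906414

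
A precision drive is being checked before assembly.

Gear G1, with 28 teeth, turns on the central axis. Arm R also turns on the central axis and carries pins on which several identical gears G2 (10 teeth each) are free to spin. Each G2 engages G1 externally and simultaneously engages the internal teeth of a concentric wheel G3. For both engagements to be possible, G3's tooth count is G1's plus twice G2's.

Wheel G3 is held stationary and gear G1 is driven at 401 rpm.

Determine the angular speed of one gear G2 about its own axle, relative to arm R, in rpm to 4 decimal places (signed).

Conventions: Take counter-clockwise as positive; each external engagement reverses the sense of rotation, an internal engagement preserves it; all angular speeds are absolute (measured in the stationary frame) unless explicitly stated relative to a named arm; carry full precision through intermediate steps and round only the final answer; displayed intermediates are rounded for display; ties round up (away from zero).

-709.1368 rpm

topology: planetary set — G1 28T / G2 10T / G3 48T, arm = carrier (Willis)
normalise by the input: solve with ω_sun = 1, then scale by 401 rpm
ring teeth: 28 + 2·10 = 48
28(ω_sun−ω_arm) = −48(ω_ring−ω_arm),  ω_ring = 0, ω_sun = 1
28(1−ω_arm) = −48(0−ω_arm)  ⇒  76·ω_arm = 28  ⇒  ω_arm = 7/19
sun–planet mesh: 28·(1−7/19) = −10·(ω_p−ω_arm)  ⇒  ω_p−ω_arm = -168/95
scale: ω_p−ω_arm = -168/95 × 401 rpm = -709.1368 rpm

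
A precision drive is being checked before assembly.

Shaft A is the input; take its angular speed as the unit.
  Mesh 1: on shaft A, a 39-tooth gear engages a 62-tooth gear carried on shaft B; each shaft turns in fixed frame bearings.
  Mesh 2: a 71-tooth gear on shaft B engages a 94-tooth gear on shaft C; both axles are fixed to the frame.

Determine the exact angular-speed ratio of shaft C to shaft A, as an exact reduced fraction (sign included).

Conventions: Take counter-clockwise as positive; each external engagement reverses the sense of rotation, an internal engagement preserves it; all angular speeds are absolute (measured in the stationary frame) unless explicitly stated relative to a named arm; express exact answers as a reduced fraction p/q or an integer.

class = fixed-axis compound train [2 meshes; 2 ratios multiply, 2 sense flips]
mesh 1 [39T→62T]: running ratio 39/62, sense −
mesh 2 [71T→94T]: running ratio 2769/5828, sense +
ω_out/ω_in = 2769/5828

2769/5828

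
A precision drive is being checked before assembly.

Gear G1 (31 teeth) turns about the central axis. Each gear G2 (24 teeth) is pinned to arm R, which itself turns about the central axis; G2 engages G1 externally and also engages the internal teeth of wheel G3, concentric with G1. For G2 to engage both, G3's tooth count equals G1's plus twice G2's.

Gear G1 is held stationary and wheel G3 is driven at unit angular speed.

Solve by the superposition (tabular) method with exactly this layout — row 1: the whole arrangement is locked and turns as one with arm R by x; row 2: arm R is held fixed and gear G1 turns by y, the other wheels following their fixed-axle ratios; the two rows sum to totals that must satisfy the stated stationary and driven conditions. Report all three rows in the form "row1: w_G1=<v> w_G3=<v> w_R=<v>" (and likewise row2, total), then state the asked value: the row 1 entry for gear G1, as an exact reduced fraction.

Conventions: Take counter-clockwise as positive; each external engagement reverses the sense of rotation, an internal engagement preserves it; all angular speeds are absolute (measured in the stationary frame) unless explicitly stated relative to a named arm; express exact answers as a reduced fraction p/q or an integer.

topology: planetary set — G1 31T / G2 24T / G3 79T, arm = carrier (Willis)
row 1 — lock + rotate with arm: ω_sun = ω_ring = ω_arm = x
superposition row 2 [arm held]: sun y, ring −(31/79)·y, arm 0
boundary: total ω_sun = x + y = 0 and total ω_ring = x − (31/79)·y = 1  ⇒  y = -79/110, x = 79/110
row 2 ring = −(31/79)·(-79/110) = 31/110
totals (row 1 + row 2): sun 79/110 + (-79/110) = 0, ring 79/110 + 31/110 = 1, arm 79/110 + 0 = 79/110
asked cell (row1, sun) = 79/110

row1: w_G1=79/110 w_G3=79/110 w_R=79/110
row2: w_G1=-79/110 w_G3=31/110 w_R=0
total: w_G1=0 w_G3=1 w_R=79/110
asked value: 79/110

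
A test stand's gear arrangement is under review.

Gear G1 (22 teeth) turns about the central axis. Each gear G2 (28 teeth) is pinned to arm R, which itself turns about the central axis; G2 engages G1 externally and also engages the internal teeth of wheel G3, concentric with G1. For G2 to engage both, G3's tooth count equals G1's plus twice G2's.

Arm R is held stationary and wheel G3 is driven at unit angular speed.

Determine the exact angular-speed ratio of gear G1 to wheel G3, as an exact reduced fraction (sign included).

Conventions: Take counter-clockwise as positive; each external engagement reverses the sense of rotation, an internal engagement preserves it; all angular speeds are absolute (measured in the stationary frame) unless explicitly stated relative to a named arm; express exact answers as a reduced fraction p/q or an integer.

-39/11

recognized (axles ride arm R): planetary set, 22/28/78 teeth
ring teeth: 22 + 2·28 = 78
22(ω_sun−ω_arm) = −78(ω_ring−ω_arm),  ω_arm = 0, ω_ring = 1
ω_sun = 0 − (78/22)(1−0) = -39/11
ω_out/ω_in = -39/11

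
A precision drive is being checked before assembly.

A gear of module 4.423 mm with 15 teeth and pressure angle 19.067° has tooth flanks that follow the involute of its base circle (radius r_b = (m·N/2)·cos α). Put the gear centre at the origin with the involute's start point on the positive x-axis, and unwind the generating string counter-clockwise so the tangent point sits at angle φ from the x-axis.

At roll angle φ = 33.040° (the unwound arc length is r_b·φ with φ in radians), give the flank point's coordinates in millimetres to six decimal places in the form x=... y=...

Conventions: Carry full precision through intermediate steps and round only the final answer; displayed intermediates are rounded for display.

topology: single-mesh involute geometry — m = 4.423, N = 15
pitch radius r_p = m·N/2 = 4.423·15/2 = 33.172500
base radius r_b = r_p·cos α = 33.172500·cos 19.067° = 31.352564
roll angle φ = 33.040° = 0.57665678 rad
x = r_b·(cos φ + φ·sin φ) = 36.140022
y = r_b·(sin φ − φ·cos φ) = 1.938175

x=36.140022 y=1.938175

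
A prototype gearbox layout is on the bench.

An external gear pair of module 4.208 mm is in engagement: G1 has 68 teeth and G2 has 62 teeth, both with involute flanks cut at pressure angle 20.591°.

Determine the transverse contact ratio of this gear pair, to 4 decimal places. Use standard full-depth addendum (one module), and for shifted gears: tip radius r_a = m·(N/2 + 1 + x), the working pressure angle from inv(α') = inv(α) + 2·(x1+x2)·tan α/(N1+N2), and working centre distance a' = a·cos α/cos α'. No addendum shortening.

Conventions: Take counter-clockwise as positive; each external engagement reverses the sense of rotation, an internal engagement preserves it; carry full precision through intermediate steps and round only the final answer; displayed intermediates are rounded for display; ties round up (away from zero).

1.7632

single-mesh involute tooth geometry (68T engaging 62T at module 4.208)
base radii: r_b1 = 133.931815, r_b2 = 122.114302
tip radii: r_a1 = 147.280000, r_a2 = 134.656000
no profile shift: α' = α, a' = a
action lengths: √(r_a1²−r_b1²) = 61.267179, √(r_a2²−r_b2²) = 56.748000
base pitch p_b = π·m·cos α = 12.375271
CR = (61.267179 + 56.748000 − 273.520000·sin 20.59100°)/12.375271 = 1.763167
contact ratio ≈ 1.7632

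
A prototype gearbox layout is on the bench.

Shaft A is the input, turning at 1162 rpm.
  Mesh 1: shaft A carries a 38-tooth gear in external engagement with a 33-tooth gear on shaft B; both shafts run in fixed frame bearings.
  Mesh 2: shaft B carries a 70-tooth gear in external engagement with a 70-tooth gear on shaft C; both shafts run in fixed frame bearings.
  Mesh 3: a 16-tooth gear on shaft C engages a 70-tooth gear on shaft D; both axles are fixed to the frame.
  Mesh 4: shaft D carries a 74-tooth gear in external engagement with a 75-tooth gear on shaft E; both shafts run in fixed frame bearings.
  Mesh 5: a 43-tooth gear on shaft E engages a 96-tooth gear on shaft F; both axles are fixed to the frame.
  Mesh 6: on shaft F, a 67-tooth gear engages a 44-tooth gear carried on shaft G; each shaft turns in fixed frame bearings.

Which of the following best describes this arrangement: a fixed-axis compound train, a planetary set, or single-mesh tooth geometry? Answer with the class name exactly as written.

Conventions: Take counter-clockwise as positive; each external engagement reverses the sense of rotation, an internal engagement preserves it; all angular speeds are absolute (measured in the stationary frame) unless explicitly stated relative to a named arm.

fixed-axis compound train

class = fixed-axis compound train [6 meshes; 6 ratios multiply, 6 sense flips]
classification: fixed-axis compound train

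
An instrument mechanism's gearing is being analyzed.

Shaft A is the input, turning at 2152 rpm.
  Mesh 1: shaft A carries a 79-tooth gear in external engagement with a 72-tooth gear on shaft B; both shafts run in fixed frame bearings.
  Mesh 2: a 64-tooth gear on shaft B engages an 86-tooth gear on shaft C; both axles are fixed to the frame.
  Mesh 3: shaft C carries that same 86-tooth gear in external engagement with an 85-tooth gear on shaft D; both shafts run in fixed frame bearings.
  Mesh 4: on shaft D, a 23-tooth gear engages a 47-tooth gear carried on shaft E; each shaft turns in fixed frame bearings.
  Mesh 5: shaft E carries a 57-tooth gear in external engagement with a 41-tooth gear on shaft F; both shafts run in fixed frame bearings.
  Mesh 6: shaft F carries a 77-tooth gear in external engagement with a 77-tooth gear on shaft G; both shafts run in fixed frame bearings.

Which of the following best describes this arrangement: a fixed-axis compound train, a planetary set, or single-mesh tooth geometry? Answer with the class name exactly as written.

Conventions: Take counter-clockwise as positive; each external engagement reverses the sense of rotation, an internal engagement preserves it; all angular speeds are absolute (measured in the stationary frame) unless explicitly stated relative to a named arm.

recognized (7 fixed axles, 6 meshes): fixed-axis compound train
classification: fixed-axis compound train

fixed-axis compound train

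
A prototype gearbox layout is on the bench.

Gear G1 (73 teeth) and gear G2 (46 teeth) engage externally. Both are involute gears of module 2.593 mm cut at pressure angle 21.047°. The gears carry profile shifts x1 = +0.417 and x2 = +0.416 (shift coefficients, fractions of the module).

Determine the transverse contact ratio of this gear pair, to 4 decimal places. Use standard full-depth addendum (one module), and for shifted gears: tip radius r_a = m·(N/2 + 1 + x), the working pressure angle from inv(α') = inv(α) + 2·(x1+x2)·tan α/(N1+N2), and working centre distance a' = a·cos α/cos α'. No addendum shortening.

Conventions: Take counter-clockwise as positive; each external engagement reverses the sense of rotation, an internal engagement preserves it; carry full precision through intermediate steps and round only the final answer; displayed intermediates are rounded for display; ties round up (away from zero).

single-mesh involute tooth geometry (73T engaging 46T at module 2.593)
base radii: r_b1 = 88.330400, r_b2 = 55.660252
tip radii: r_a1 = 98.318781, r_a2 = 63.310688
inv(α') = inv(21.047°) + 2·(+0.417+0.416)·tan α/(73+46) = 0.02285334  ⇒  α' = 22.93756°
a' = a·cos α / cos α' = 154.2835·cos 21.047°/cos 22.93756° = 156.353510
action lengths: √(r_a1²−r_b1²) = 43.177808, √(r_a2²−r_b2²) = 30.169182
base pitch p_b = π·m·cos α = 7.602689
CR = (43.177808 + 30.169182 − 156.353510·sin 22.93756°)/7.602689 = 1.632538
contact ratio ≈ 1.6325

1.6325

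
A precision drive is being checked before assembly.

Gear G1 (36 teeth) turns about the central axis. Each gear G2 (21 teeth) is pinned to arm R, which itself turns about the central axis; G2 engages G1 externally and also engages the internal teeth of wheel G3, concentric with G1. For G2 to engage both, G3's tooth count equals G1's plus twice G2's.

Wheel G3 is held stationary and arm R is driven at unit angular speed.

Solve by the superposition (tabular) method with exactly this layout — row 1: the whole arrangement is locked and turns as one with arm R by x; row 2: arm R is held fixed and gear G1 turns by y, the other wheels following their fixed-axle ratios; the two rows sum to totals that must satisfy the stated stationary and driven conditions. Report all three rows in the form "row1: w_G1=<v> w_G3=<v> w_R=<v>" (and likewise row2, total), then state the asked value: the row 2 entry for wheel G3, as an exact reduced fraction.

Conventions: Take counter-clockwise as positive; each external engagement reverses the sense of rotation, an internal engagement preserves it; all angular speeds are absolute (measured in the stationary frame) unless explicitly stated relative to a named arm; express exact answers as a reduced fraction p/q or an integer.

planetary set (36T centre, 21T on arm, 78T internal) — Willis relation
row 1: whole set turns with the arm by x
row 2 — arm fixed, fixed-axis ratios: sun y, ring −(36/78)·y, arm 0
boundary: total ω_ring = x − (36/78)·y = 0 and total ω_arm = x = 1  ⇒  y = 13/6, x = 1
row 2 ring = −(36/78)·13/6 = -1
totals (row 1 + row 2): sun 1 + 13/6 = 19/6, ring 1 + (-1) = 0, arm 1 + 0 = 1
asked cell (row2, ring) = -1

row1: w_G1=1 w_G3=1 w_R=1
row2: w_G1=13/6 w_G3=-1 w_R=0
total: w_G1=19/6 w_G3=0 w_R=1
asked value: -1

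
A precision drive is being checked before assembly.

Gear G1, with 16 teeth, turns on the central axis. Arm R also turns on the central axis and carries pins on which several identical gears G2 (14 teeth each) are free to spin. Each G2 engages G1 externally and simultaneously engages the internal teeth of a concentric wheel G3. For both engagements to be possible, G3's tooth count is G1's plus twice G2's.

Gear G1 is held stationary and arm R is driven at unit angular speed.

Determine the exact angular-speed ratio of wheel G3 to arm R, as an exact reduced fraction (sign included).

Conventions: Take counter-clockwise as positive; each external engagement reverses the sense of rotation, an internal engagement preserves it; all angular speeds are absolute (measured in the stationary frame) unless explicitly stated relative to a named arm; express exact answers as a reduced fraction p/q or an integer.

planetary set (16T centre, 14T on arm, 44T internal) — Willis relation
ring teeth: 16 + 2·14 = 44
16(ω_sun−ω_arm) = −44(ω_ring−ω_arm),  ω_sun = 0, ω_arm = 1
ω_ring = 1 − (16/44)(0−1) = 15/11
ω_out/ω_in = 15/11

15/11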